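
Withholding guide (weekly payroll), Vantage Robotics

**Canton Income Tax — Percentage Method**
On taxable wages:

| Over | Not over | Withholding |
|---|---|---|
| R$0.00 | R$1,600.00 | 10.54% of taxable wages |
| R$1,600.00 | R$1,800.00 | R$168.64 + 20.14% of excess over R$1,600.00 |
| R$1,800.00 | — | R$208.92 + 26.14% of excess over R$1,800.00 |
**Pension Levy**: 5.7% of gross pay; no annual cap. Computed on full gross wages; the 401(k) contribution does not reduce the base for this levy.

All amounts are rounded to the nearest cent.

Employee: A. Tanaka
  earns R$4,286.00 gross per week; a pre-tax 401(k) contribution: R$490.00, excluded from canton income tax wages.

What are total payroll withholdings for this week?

R$974.97

Canton Income Tax: taxable = R$4,286.00 − R$490.00 = R$3,796.00
  R$208.92 + 26.14% × (R$3,796.00 − R$1,800.00) = R$208.92 + 26.14% × R$1,996.00 = R$730.67
Pension Levy: 5.7% × R$4,286.00 = R$244.30
Total: R$730.67 + R$244.30 = R$974.97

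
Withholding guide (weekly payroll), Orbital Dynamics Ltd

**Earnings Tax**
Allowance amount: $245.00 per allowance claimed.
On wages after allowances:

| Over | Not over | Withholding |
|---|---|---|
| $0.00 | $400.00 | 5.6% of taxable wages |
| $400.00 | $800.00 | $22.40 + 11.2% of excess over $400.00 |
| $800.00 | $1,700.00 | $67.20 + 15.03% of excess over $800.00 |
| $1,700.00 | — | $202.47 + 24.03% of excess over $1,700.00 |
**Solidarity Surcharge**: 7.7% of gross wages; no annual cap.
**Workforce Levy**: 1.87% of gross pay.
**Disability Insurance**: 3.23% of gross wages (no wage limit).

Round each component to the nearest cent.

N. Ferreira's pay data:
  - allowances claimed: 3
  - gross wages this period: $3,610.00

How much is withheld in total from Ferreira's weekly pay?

$946.90

Earnings Tax: taxable = $3,610.00 − 3×$245.00 = $2,875.00
  $202.47 + 24.03% × ($2,875.00 − $1,700.00) = $202.47 + 24.03% × $1,175.00 = $484.82
Solidarity Surcharge: 7.7% × $3,610.00 = $277.97
Workforce Levy: 1.87% × $3,610.00 = $67.51
Disability Insurance: 3.23% × $3,610.00 = $116.60
Total: $484.82 + $277.97 + $67.51 + $116.60 = $946.90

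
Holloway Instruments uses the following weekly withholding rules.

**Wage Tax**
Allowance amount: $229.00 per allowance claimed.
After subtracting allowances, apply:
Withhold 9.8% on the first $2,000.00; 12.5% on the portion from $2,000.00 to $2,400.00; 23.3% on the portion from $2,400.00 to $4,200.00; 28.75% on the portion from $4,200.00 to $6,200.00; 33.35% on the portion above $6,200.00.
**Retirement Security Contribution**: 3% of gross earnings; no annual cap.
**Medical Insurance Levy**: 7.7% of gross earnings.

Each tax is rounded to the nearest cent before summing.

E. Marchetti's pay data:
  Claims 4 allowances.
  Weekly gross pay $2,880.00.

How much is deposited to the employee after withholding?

Wage Tax: taxable = $2,880.00 − 4×$229.00 = $1,964.00
  9.8% × $1,964.00 = $192.47
Retirement Security Contribution: 3% × $2,880.00 = $86.40
Medical Insurance Levy: 7.7% × $2,880.00 = $221.76
Total withheld: $192.47 + $86.40 + $221.76 = $500.63
Net pay: $2,880.00 − $500.63 = $2,379.37

$2,379.37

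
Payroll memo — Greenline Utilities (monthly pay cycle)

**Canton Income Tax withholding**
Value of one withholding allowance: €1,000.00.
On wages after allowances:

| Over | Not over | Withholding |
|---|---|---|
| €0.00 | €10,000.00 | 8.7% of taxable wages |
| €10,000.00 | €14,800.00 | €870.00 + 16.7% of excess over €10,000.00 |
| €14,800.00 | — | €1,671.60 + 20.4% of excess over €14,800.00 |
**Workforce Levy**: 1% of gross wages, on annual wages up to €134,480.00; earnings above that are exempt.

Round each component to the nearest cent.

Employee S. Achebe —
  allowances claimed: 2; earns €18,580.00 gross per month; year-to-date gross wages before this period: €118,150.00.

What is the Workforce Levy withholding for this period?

Workforce Levy: cap €134,480.00 − YTD €118,150.00 = €16,330.00 subject; 1% × €16,330.00 = €163.30

€163.30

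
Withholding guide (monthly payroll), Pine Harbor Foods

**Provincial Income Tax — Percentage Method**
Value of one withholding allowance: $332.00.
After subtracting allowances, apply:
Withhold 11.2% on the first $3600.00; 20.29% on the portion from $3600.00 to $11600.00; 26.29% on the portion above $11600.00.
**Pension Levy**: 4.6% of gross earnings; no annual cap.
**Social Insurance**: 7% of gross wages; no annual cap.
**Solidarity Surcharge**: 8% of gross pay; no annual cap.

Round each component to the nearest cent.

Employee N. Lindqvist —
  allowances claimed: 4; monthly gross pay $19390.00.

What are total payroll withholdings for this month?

Provincial Income Tax: taxable = $19390.00 − 4×$332.00 = $18062.00
  $2026.40 + 26.29% × ($18062.00 − $11600.00) = $2026.40 + 26.29% × $6462.00 = $3725.26
Pension Levy: 4.6% × $19390.00 = $891.94
Social Insurance: 7% × $19390.00 = $1357.30
Solidarity Surcharge: 8% × $19390.00 = $1551.20
Total: $3725.26 + $891.94 + $1357.30 + $1551.20 = $7525.70

$7525.70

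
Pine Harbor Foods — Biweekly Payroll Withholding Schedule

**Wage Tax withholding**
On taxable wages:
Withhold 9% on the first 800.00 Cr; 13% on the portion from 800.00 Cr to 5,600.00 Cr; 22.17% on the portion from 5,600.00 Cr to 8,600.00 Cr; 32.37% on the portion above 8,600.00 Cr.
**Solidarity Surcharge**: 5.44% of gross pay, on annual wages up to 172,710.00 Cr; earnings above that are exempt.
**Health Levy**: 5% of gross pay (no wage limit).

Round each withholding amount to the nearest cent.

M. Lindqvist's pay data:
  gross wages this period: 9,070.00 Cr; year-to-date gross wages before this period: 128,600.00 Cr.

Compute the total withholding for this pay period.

Wage Tax: taxable = 9,070.00 Cr
  1,361.10 Cr + 32.37% × (9,070.00 Cr − 8,600.00 Cr) = 1,361.10 Cr + 32.37% × 470.00 Cr = 1,513.24 Cr
Solidarity Surcharge: 5.44% × 9,070.00 Cr = 493.41 Cr
Health Levy: 5% × 9,070.00 Cr = 453.50 Cr
Total: 1,513.24 Cr + 493.41 Cr + 453.50 Cr = 2,460.15 Cr

2,460.15 Cr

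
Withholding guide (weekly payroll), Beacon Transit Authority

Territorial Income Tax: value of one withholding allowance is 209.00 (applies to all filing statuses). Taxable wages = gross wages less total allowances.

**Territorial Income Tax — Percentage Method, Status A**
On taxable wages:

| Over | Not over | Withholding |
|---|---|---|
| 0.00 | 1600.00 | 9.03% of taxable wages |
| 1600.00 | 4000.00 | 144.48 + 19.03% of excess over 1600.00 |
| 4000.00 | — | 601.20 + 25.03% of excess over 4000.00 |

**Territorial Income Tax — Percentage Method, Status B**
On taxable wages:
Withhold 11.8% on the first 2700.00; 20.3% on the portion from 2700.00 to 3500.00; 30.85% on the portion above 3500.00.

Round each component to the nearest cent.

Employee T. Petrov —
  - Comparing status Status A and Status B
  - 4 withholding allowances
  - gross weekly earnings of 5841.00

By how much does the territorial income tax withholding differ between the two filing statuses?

Territorial Income Tax (Status A): taxable = 5841.00 − 4×209.00 = 5005.00
  601.20 + 25.03% × (5005.00 − 4000.00) = 601.20 + 25.03% × 1005.00 = 852.75
Territorial Income Tax (Status B): taxable = 5841.00 − 4×209.00 = 5005.00
  481.00 + 30.85% × (5005.00 − 3500.00) = 481.00 + 30.85% × 1505.00 = 945.29
Difference: |852.75 − 945.29| = 92.54 (higher under Status B)

92.54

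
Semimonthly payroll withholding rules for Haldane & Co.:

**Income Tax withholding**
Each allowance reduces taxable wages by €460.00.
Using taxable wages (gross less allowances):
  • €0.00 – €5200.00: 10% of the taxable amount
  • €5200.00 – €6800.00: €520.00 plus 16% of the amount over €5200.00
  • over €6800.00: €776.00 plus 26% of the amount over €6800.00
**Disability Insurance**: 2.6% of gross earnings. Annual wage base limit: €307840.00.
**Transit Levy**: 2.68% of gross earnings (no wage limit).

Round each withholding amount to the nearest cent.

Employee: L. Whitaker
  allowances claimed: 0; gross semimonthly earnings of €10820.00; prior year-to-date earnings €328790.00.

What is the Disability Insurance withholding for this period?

Disability Insurance: YTD €328790.00 ≥ cap €307840.00 → €0.00

€0.00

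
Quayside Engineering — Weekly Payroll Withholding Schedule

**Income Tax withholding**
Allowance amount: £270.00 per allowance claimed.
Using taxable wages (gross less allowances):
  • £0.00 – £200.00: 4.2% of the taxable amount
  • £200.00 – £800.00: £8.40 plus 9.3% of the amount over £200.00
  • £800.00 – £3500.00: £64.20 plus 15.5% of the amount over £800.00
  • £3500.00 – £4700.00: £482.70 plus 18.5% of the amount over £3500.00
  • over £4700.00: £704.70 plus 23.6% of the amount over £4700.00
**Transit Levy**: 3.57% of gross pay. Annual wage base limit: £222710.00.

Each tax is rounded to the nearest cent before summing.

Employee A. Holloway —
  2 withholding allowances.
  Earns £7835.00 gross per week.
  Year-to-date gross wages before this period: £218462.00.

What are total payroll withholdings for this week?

£1468.77

Income Tax: taxable = £7835.00 − 2×£270.00 = £7295.00
  £704.70 + 23.6% × (£7295.00 − £4700.00) = £704.70 + 23.6% × £2595.00 = £1317.12
Transit Levy: cap £222710.00 − YTD £218462.00 = £4248.00 subject; 3.57% × £4248.00 = £151.65
Total: £1317.12 + £151.65 = £1468.77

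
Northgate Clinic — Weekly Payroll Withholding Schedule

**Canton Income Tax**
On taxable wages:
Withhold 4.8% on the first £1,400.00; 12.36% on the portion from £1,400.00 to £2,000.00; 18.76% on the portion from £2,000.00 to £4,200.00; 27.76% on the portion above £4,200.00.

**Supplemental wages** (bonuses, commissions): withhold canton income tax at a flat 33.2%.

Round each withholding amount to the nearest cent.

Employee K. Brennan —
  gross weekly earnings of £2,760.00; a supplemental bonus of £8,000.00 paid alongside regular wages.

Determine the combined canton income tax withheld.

£2,939.94

Canton Income Tax: taxable = £2,760.00
  £141.36 + 18.76% × (£2,760.00 − £2,000.00) = £141.36 + 18.76% × £760.00 = £283.94
Supplemental (33.2% flat on bonus): 33.2% × £8,000.00 = £2,656.00
Total canton income tax: £283.94 + £2,656.00 = £2,939.94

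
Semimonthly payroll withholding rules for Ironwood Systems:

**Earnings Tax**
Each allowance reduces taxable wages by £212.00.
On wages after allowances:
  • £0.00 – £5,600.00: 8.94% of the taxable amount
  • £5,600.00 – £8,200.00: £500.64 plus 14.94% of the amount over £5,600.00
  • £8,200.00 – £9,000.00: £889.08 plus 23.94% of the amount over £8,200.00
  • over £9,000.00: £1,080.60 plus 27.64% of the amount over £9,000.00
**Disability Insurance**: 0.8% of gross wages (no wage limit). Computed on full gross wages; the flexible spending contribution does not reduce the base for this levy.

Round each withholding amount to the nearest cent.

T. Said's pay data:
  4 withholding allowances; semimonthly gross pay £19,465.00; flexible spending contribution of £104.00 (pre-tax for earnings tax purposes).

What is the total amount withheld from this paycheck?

Earnings Tax: taxable = £19,465.00 − £104.00 − 4×£212.00 = £18,513.00
  £1,080.60 + 27.64% × (£18,513.00 − £9,000.00) = £1,080.60 + 27.64% × £9,513.00 = £3,709.99
Disability Insurance: 0.8% × £19,465.00 = £155.72
Total: £3,709.99 + £155.72 = £3,865.71

£3,865.71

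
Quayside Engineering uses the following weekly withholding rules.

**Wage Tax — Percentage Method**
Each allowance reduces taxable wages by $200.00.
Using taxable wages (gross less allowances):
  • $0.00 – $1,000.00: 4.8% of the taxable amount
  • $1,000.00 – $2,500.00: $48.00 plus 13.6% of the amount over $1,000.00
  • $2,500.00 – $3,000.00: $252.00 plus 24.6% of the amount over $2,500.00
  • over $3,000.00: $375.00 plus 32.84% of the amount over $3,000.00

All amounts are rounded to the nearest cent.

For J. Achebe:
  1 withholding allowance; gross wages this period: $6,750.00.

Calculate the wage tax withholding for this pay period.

$1,540.82

Wage Tax: taxable = $6,750.00 − 1×$200.00 = $6,550.00
  $375.00 + 32.84% × ($6,550.00 − $3,000.00) = $375.00 + 32.84% × $3,550.00 = $1,540.82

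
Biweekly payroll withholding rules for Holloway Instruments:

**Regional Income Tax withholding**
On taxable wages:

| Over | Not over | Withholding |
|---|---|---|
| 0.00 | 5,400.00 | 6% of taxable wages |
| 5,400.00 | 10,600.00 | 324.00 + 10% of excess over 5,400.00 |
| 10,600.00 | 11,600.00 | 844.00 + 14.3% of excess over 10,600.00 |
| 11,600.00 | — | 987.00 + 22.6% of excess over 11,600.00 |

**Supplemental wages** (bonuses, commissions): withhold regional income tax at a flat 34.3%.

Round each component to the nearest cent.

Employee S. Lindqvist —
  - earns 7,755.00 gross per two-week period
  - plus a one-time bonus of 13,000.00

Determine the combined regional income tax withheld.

Regional Income Tax: taxable = 7,755.00
  324.00 + 10% × (7,755.00 − 5,400.00) = 324.00 + 10% × 2,355.00 = 559.50
Supplemental (34.3% flat on bonus): 34.3% × 13,000.00 = 4,459.00
Total regional income tax: 559.50 + 4,459.00 = 5,018.50

5,018.50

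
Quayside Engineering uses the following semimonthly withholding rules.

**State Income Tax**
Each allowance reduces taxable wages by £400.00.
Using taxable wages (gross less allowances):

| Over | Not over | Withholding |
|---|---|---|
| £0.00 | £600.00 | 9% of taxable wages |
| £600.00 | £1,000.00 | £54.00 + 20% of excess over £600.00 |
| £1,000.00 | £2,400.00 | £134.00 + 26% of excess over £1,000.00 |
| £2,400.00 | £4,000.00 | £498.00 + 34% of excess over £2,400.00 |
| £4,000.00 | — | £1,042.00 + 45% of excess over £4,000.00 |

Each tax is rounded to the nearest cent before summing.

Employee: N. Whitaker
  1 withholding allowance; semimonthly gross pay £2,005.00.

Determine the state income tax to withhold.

State Income Tax: taxable = £2,005.00 − 1×£400.00 = £1,605.00
  £134.00 + 26% × (£1,605.00 − £1,000.00) = £134.00 + 26% × £605.00 = £291.30

£291.30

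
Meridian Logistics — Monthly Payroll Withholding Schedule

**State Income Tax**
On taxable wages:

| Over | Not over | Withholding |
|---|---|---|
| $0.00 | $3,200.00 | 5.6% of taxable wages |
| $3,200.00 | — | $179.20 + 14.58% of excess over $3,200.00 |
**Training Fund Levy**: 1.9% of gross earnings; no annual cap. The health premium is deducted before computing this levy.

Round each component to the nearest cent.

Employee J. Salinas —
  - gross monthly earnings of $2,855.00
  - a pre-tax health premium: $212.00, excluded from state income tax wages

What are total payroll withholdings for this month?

State Income Tax: taxable = $2,855.00 − $212.00 = $2,643.00
  5.6% × $2,643.00 = $148.01
Training Fund Levy: 1.9% × $2,643.00 = $50.22
Total: $148.01 + $50.22 = $198.23

$198.23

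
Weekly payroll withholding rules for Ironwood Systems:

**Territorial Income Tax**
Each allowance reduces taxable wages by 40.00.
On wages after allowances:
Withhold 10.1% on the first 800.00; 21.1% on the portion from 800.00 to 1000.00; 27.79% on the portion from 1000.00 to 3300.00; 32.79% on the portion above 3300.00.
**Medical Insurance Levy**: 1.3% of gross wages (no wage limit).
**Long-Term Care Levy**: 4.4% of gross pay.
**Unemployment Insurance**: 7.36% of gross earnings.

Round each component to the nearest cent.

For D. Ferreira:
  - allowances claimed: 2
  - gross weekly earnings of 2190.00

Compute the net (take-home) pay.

Territorial Income Tax: taxable = 2190.00 − 2×40.00 = 2110.00
  123.00 + 27.79% × (2110.00 − 1000.00) = 123.00 + 27.79% × 1110.00 = 431.47
Medical Insurance Levy: 1.3% × 2190.00 = 28.47
Long-Term Care Levy: 4.4% × 2190.00 = 96.36
Unemployment Insurance: 7.36% × 2190.00 = 161.18
Total withheld: 431.47 + 28.47 + 96.36 + 161.18 = 717.48
Net pay: 2190.00 − 717.48 = 1472.52

1472.52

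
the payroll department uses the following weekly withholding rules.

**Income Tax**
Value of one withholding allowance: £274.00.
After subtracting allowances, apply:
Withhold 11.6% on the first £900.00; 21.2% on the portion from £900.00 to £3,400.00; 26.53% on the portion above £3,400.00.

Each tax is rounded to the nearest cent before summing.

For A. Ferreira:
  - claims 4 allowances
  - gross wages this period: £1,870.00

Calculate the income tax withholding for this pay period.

£89.78

Income Tax: taxable = £1,870.00 − 4×£274.00 = £774.00
  11.6% × £774.00 = £89.78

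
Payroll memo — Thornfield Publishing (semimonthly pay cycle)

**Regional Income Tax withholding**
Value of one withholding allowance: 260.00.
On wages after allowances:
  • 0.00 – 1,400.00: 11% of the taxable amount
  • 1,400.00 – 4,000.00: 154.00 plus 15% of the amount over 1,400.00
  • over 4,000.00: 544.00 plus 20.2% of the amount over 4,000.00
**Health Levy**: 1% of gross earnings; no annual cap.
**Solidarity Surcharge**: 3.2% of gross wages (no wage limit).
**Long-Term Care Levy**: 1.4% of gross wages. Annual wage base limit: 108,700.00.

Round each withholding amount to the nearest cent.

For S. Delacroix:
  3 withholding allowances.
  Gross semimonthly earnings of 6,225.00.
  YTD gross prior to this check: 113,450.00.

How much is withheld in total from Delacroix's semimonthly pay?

Regional Income Tax: taxable = 6,225.00 − 3×260.00 = 5,445.00
  544.00 + 20.2% × (5,445.00 − 4,000.00) = 544.00 + 20.2% × 1,445.00 = 835.89
Health Levy: 1% × 6,225.00 = 62.25
Solidarity Surcharge: 3.2% × 6,225.00 = 199.20
Long-Term Care Levy: YTD 113,450.00 ≥ cap 108,700.00 → 0.00
Total: 835.89 + 62.25 + 199.20 + 0.00 = 1,097.34

1,097.34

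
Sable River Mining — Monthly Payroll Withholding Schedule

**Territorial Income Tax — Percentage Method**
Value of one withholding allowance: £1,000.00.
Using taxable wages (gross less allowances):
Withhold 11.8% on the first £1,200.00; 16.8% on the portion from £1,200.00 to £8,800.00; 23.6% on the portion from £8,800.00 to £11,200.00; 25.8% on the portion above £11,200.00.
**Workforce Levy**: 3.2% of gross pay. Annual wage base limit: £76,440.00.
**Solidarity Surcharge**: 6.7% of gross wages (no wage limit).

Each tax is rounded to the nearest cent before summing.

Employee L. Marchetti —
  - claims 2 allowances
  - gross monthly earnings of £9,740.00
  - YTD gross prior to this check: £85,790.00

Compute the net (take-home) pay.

Territorial Income Tax: taxable = £9,740.00 − 2×£1,000.00 = £7,740.00
  £141.60 + 16.8% × (£7,740.00 − £1,200.00) = £141.60 + 16.8% × £6,540.00 = £1,240.32
Workforce Levy: YTD £85,790.00 ≥ cap £76,440.00 → £0.00
Solidarity Surcharge: 6.7% × £9,740.00 = £652.58
Total withheld: £1,240.32 + £0.00 + £652.58 = £1,892.90
Net pay: £9,740.00 − £1,892.90 = £7,847.10

£7,847.10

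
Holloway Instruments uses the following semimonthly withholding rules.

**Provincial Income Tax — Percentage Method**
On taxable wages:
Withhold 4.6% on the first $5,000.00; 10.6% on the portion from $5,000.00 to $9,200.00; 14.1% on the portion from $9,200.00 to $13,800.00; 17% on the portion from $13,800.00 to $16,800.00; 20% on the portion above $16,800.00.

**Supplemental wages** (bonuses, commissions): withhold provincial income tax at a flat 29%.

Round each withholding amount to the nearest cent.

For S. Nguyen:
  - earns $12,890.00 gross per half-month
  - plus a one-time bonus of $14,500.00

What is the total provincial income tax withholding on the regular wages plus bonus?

Provincial Income Tax: taxable = $12,890.00
  $675.20 + 14.1% × ($12,890.00 − $9,200.00) = $675.20 + 14.1% × $3,690.00 = $1,195.49
Supplemental (29% flat on bonus): 29% × $14,500.00 = $4,205.00
Total provincial income tax: $1,195.49 + $4,205.00 = $5,400.49

$5,400.49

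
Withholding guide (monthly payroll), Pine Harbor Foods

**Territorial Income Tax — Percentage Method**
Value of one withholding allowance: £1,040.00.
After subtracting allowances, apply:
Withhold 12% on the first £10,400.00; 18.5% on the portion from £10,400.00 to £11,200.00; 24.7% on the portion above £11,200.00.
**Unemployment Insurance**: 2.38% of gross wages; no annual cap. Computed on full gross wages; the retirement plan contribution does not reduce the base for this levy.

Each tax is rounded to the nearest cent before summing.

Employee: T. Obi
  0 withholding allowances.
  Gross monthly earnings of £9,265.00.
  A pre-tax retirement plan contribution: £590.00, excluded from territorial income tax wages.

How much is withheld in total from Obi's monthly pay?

Territorial Income Tax: taxable = £9,265.00 − £590.00 = £8,675.00
  12% × £8,675.00 = £1,041.00
Unemployment Insurance: 2.38% × £9,265.00 = £220.51
Total: £1,041.00 + £220.51 = £1,261.51

£1,261.51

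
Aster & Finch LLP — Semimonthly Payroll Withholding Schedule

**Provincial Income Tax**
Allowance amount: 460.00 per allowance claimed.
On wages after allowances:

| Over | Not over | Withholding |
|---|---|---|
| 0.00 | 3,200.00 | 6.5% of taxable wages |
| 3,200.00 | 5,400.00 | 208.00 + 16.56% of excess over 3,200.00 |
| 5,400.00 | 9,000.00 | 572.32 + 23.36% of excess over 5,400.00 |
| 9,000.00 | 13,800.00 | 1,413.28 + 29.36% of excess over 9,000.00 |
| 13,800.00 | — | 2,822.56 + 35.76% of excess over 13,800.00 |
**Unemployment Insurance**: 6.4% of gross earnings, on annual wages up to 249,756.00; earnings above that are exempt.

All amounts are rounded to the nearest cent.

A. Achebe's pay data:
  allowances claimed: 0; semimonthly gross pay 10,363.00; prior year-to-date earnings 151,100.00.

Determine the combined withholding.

2,476.69

Provincial Income Tax: taxable = 10,363.00
  1,413.28 + 29.36% × (10,363.00 − 9,000.00) = 1,413.28 + 29.36% × 1,363.00 = 1,813.46
Unemployment Insurance: 6.4% × 10,363.00 = 663.23
Total: 1,813.46 + 663.23 = 2,476.69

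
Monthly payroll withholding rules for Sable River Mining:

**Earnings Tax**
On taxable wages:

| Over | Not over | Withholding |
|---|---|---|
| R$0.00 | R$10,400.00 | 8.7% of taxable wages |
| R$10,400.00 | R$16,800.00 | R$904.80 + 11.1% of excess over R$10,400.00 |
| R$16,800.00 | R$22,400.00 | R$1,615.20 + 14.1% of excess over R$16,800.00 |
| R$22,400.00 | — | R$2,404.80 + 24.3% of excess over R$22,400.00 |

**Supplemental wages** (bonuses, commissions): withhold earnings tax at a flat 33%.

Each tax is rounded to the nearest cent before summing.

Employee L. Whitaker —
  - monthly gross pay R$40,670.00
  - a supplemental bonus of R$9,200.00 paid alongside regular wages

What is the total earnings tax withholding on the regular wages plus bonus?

R$9,880.41

Earnings Tax: taxable = R$40,670.00
  R$2,404.80 + 24.3% × (R$40,670.00 − R$22,400.00) = R$2,404.80 + 24.3% × R$18,270.00 = R$6,844.41
Supplemental (33% flat on bonus): 33% × R$9,200.00 = R$3,036.00
Total earnings tax: R$6,844.41 + R$3,036.00 = R$9,880.41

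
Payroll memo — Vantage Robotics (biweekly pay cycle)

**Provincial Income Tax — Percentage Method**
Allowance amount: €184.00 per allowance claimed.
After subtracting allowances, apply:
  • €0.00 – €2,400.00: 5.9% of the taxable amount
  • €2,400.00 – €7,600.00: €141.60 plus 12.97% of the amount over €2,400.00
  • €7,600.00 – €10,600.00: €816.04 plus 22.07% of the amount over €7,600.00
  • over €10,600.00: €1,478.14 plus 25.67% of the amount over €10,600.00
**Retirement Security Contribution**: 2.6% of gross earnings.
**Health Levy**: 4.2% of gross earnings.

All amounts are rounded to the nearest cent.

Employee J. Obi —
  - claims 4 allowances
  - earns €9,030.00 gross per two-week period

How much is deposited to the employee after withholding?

Provincial Income Tax: taxable = €9,030.00 − 4×€184.00 = €8,294.00
  €816.04 + 22.07% × (€8,294.00 − €7,600.00) = €816.04 + 22.07% × €694.00 = €969.21
Retirement Security Contribution: 2.6% × €9,030.00 = €234.78
Health Levy: 4.2% × €9,030.00 = €379.26
Total withheld: €969.21 + €234.78 + €379.26 = €1,583.25
Net pay: €9,030.00 − €1,583.25 = €7,446.75

€7,446.75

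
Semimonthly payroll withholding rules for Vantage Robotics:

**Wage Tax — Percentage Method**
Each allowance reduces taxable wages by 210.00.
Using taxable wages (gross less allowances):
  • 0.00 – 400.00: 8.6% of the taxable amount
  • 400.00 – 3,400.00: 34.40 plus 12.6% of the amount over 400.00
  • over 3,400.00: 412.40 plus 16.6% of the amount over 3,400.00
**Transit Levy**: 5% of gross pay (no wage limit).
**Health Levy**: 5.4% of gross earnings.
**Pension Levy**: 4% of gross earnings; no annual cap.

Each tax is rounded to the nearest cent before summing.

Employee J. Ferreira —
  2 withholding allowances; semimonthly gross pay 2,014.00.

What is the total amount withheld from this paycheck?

474.86

Wage Tax: taxable = 2,014.00 − 2×210.00 = 1,594.00
  34.40 + 12.6% × (1,594.00 − 400.00) = 34.40 + 12.6% × 1,194.00 = 184.84
Transit Levy: 5% × 2,014.00 = 100.70
Health Levy: 5.4% × 2,014.00 = 108.76
Pension Levy: 4% × 2,014.00 = 80.56
Total: 184.84 + 100.70 + 108.76 + 80.56 = 474.86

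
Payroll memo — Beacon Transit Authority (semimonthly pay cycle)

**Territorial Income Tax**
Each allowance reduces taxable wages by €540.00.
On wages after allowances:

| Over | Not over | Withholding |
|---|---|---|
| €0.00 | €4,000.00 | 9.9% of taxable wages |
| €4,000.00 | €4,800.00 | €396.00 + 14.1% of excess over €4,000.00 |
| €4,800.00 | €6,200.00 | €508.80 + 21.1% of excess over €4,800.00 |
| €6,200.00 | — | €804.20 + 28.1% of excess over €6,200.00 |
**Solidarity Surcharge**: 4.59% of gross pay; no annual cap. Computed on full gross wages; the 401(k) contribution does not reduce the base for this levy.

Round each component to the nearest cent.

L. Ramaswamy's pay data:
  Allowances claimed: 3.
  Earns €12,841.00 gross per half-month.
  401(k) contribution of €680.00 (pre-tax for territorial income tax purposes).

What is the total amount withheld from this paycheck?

Territorial Income Tax: taxable = €12,841.00 − €680.00 − 3×€540.00 = €10,541.00
  €804.20 + 28.1% × (€10,541.00 − €6,200.00) = €804.20 + 28.1% × €4,341.00 = €2,024.02
Solidarity Surcharge: 4.59% × €12,841.00 = €589.40
Total: €2,024.02 + €589.40 = €2,613.42

€2,613.42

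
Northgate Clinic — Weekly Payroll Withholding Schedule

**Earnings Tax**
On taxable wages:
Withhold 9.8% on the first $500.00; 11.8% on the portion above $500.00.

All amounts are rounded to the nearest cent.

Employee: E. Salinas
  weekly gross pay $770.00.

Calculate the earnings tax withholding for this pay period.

$80.86

Earnings Tax: taxable = $770.00
  $49.00 + 11.8% × ($770.00 − $500.00) = $49.00 + 11.8% × $270.00 = $80.86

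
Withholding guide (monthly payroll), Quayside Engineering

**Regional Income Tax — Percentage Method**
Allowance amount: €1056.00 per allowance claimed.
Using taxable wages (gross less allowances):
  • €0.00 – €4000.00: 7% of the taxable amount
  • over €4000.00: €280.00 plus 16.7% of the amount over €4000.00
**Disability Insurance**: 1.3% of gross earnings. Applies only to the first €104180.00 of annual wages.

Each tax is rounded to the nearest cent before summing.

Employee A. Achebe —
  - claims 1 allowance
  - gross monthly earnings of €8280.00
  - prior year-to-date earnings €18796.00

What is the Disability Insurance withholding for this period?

Disability Insurance: 1.3% × €8280.00 = €107.64

€107.64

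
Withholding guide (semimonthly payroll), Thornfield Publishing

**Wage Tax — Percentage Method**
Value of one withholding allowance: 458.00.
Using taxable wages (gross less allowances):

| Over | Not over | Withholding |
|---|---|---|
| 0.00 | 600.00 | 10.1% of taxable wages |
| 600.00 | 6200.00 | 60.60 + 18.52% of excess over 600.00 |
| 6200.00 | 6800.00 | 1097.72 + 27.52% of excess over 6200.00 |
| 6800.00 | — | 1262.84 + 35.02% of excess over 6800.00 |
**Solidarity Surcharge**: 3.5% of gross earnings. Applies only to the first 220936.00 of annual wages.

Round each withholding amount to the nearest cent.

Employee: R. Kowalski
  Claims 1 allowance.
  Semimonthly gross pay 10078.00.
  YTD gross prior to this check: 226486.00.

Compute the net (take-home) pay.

7827.60

Wage Tax: taxable = 10078.00 − 1×458.00 = 9620.00
  1262.84 + 35.02% × (9620.00 − 6800.00) = 1262.84 + 35.02% × 2820.00 = 2250.40
Solidarity Surcharge: YTD 226486.00 ≥ cap 220936.00 → 0.00
Total withheld: 2250.40 + 0.00 = 2250.40
Net pay: 10078.00 − 2250.40 = 7827.60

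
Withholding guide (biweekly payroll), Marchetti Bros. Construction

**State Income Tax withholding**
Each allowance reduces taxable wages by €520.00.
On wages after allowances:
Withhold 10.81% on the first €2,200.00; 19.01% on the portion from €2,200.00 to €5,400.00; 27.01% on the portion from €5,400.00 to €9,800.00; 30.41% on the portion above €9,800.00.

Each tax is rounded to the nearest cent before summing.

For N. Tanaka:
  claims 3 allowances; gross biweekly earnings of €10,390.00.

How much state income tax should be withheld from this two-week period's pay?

€1,772.58

State Income Tax: taxable = €10,390.00 − 3×€520.00 = €8,830.00
  €846.14 + 27.01% × (€8,830.00 − €5,400.00) = €846.14 + 27.01% × €3,430.00 = €1,772.58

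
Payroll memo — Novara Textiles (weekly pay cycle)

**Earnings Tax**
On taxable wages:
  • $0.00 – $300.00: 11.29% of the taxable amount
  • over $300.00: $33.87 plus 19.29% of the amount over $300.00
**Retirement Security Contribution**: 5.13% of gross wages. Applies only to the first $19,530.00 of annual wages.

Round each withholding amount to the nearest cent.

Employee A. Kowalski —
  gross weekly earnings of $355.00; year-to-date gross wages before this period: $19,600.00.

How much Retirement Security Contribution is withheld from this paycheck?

Retirement Security Contribution: YTD $19,600.00 ≥ cap $19,530.00 → $0.00

$0.00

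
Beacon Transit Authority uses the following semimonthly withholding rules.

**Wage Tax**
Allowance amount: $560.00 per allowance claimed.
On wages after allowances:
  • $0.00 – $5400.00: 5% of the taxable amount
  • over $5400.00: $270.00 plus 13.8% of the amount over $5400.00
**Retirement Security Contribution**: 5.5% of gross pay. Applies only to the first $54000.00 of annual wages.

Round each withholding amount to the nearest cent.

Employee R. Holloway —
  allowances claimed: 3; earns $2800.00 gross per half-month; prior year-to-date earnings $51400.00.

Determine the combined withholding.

Wage Tax: taxable = $2800.00 − 3×$560.00 = $1120.00
  5% × $1120.00 = $56.00
Retirement Security Contribution: cap $54000.00 − YTD $51400.00 = $2600.00 subject; 5.5% × $2600.00 = $143.00
Total: $56.00 + $143.00 = $199.00

$199.00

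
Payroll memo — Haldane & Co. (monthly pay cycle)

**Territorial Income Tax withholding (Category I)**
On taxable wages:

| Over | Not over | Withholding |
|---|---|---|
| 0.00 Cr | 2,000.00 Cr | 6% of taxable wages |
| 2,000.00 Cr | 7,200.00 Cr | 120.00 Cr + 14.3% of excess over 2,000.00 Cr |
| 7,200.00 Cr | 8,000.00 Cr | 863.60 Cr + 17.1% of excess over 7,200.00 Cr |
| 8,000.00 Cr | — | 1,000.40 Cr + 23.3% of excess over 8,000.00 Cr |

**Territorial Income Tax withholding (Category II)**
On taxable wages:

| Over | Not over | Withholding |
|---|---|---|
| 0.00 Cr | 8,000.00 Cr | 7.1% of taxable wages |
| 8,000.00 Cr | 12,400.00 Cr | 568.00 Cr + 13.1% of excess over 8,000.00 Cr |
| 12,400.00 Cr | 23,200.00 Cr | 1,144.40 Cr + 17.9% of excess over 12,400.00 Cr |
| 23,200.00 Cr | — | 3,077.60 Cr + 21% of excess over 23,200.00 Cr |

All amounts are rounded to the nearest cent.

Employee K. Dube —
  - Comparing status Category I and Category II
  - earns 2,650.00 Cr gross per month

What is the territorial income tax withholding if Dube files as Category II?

188.15 Cr

Territorial Income Tax (Category II): taxable = 2,650.00 Cr
  7.1% × 2,650.00 Cr = 188.15 Cr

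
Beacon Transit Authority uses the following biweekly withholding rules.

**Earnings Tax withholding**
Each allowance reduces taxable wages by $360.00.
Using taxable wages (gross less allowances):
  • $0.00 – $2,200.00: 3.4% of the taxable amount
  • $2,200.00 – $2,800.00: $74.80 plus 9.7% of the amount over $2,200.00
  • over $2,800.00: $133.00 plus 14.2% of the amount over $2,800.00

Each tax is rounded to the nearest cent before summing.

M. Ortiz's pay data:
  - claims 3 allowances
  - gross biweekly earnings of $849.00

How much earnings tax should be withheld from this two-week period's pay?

Earnings Tax: taxable = $849.00 − 3×$360.00 = $-231.00
  Taxable ≤ 0 → $0.00

$0.00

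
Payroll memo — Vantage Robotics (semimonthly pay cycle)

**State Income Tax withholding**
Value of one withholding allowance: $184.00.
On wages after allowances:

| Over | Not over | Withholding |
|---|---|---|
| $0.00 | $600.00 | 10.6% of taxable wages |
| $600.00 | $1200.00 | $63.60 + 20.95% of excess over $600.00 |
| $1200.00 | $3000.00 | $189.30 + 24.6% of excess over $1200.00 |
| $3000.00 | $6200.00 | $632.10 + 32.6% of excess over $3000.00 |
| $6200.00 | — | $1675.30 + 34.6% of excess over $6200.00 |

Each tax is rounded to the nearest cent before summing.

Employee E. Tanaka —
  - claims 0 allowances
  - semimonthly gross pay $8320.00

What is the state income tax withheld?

State Income Tax: taxable = $8320.00
  $1675.30 + 34.6% × ($8320.00 − $6200.00) = $1675.30 + 34.6% × $2120.00 = $2408.82

$2408.82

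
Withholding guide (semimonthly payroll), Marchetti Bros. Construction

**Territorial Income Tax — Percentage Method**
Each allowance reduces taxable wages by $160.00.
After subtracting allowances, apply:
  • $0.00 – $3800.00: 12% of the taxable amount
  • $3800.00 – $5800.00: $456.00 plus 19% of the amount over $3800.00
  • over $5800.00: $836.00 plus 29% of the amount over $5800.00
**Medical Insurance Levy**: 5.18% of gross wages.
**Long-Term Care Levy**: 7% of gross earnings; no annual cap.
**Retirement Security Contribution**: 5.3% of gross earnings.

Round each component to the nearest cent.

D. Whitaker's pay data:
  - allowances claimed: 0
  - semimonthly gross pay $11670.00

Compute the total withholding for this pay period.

$4578.22

Territorial Income Tax: taxable = $11670.00
  $836.00 + 29% × ($11670.00 − $5800.00) = $836.00 + 29% × $5870.00 = $2538.30
Medical Insurance Levy: 5.18% × $11670.00 = $604.51
Long-Term Care Levy: 7% × $11670.00 = $816.90
Retirement Security Contribution: 5.3% × $11670.00 = $618.51
Total: $2538.30 + $604.51 + $816.90 + $618.51 = $4578.22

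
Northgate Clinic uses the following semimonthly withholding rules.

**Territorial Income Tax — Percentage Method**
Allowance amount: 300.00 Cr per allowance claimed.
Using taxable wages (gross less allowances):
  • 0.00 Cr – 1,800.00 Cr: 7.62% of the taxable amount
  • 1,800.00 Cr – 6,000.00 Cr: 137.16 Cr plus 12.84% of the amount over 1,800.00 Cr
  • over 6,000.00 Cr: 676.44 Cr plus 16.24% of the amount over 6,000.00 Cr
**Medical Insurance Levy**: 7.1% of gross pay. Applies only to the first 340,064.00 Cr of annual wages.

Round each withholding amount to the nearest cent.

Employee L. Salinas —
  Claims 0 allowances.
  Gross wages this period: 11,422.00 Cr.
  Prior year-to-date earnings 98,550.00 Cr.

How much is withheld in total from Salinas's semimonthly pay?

2,367.93 Cr

Territorial Income Tax: taxable = 11,422.00 Cr
  676.44 Cr + 16.24% × (11,422.00 Cr − 6,000.00 Cr) = 676.44 Cr + 16.24% × 5,422.00 Cr = 1,556.97 Cr
Medical Insurance Levy: 7.1% × 11,422.00 Cr = 810.96 Cr
Total: 1,556.97 Cr + 810.96 Cr = 2,367.93 Cr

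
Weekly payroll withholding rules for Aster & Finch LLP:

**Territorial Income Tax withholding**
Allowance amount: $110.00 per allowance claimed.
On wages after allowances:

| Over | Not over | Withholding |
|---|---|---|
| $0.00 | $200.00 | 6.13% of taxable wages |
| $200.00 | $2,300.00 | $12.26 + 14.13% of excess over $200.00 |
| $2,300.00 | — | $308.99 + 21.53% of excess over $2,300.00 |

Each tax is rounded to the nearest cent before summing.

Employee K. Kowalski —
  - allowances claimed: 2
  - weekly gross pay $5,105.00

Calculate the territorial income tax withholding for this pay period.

Territorial Income Tax: taxable = $5,105.00 − 2×$110.00 = $4,885.00
  $308.99 + 21.53% × ($4,885.00 − $2,300.00) = $308.99 + 21.53% × $2,585.00 = $865.54

$865.54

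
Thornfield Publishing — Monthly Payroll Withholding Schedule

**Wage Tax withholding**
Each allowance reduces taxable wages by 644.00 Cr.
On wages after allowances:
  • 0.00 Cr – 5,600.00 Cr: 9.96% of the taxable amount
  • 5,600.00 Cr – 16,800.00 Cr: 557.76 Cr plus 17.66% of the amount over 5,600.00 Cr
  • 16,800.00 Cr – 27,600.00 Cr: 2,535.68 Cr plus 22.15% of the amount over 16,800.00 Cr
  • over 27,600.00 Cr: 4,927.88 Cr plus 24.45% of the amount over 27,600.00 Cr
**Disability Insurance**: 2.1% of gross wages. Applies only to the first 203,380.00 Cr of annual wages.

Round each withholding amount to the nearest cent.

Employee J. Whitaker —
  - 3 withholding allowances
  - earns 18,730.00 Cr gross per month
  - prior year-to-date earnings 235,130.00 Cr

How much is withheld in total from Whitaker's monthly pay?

Wage Tax: taxable = 18,730.00 Cr − 3×644.00 Cr = 16,798.00 Cr
  557.76 Cr + 17.66% × (16,798.00 Cr − 5,600.00 Cr) = 557.76 Cr + 17.66% × 11,198.00 Cr = 2,535.33 Cr
Disability Insurance: YTD 235,130.00 Cr ≥ cap 203,380.00 Cr → 0.00 Cr
Total: 2,535.33 Cr + 0.00 Cr = 2,535.33 Cr

2,535.33 Cr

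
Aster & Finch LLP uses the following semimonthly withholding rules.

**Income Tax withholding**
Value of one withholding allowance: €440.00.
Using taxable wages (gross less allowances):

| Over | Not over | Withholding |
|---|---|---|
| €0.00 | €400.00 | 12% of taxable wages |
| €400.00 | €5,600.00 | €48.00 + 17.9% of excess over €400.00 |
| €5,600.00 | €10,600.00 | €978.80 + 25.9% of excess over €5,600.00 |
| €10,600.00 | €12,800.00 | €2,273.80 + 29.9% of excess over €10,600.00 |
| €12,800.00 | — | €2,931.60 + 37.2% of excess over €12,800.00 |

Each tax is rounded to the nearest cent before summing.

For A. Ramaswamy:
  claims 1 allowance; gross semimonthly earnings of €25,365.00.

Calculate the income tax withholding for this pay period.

€7,442.10

Income Tax: taxable = €25,365.00 − 1×€440.00 = €24,925.00
  €2,931.60 + 37.2% × (€24,925.00 − €12,800.00) = €2,931.60 + 37.2% × €12,125.00 = €7,442.10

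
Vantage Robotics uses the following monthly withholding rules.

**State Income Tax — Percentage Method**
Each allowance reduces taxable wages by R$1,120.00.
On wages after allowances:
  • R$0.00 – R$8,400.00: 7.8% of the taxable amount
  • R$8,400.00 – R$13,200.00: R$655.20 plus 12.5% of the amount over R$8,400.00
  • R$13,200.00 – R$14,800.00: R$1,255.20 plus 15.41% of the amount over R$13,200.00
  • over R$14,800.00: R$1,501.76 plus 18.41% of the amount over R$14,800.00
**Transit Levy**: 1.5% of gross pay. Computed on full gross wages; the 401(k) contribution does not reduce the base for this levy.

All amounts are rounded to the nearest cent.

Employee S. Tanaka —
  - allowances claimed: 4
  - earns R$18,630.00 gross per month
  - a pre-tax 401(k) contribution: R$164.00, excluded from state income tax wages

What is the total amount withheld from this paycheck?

R$1,655.77

State Income Tax: taxable = R$18,630.00 − R$164.00 − 4×R$1,120.00 = R$13,986.00
  R$1,255.20 + 15.41% × (R$13,986.00 − R$13,200.00) = R$1,255.20 + 15.41% × R$786.00 = R$1,376.32
Transit Levy: 1.5% × R$18,630.00 = R$279.45
Total: R$1,376.32 + R$279.45 = R$1,655.77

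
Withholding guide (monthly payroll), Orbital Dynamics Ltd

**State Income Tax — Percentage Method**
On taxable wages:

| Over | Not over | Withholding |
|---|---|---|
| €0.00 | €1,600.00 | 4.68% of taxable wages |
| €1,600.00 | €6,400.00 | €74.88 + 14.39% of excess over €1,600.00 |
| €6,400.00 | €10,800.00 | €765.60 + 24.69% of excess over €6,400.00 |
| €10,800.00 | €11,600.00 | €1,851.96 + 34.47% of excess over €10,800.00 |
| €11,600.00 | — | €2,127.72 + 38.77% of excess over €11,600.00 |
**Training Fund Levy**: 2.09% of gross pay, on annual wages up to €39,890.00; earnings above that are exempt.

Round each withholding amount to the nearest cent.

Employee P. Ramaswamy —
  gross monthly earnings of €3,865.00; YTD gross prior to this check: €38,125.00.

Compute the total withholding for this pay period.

€437.70

State Income Tax: taxable = €3,865.00
  €74.88 + 14.39% × (€3,865.00 − €1,600.00) = €74.88 + 14.39% × €2,265.00 = €400.81
Training Fund Levy: cap €39,890.00 − YTD €38,125.00 = €1,765.00 subject; 2.09% × €1,765.00 = €36.89
Total: €400.81 + €36.89 = €437.70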